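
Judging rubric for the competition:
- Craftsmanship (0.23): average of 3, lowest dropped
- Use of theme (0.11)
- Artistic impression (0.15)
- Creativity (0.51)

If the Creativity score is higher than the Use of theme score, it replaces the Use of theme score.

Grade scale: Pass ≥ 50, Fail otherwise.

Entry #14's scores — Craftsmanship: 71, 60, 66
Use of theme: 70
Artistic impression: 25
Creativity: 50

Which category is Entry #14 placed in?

Craftsmanship: drop 60 → average of remaining 2 = 137/2 = 68.5
Creativity (50) ≤ Use of theme (70), so Use of theme stays at 70.
Weighted total:
  Craftsmanship 68.5 × 0.23 = 15.755
  Use of theme 70 × 0.11 = 7.7
  Artistic impression 25 × 0.15 = 3.75
  Creativity 50 × 0.51 = 25.5
Sum = 52.705
52.705 ≥ 50 → Pass

Pass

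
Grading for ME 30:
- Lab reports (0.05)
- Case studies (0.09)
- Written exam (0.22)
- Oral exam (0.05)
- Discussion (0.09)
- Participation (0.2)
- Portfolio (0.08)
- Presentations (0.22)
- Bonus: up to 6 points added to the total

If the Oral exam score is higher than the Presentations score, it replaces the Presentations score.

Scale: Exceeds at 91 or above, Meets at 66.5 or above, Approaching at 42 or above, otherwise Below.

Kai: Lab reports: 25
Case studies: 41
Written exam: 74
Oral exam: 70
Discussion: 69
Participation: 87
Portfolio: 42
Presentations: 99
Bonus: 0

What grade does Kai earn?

Meets

Oral exam (70) ≤ Presentations (99), so Presentations stays at 99.
Weighted total:
  Lab reports 25 × 0.05 = 1.25
  Case studies 41 × 0.09 = 3.69
  Written exam 74 × 0.22 = 16.28
  Oral exam 70 × 0.05 = 3.5
  Discussion 69 × 0.09 = 6.21
  Participation 87 × 0.2 = 17.4
  Portfolio 42 × 0.08 = 3.36
  Presentations 99 × 0.22 = 21.78
Sum = 73.47
Bonus: 73.47 + 0 = 73.47
73.47 is ≥ 66.5 and < 91 → Meets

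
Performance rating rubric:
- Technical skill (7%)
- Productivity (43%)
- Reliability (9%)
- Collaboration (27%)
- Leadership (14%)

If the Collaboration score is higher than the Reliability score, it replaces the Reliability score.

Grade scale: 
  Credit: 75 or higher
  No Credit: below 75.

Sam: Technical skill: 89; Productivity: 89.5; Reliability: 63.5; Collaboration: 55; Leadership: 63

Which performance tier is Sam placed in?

Collaboration (55) ≤ Reliability (63.5), so Reliability stays at 63.5.
Weighted total:
  Technical skill 89 × 0.07 = 6.23
  Productivity 89.5 × 0.43 = 38.485
  Reliability 63.5 × 0.09 = 5.715
  Collaboration 55 × 0.27 = 14.85
  Leadership 63 × 0.14 = 8.82
Sum = 74.1
74.1 < 75 → No Credit

No Credit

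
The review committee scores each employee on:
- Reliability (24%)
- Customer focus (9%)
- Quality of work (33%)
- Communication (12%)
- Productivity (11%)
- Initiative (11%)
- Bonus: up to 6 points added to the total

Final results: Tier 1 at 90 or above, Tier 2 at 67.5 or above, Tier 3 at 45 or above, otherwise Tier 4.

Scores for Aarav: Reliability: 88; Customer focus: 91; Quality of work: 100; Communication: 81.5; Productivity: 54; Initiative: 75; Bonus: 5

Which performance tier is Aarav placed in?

Tier 1

Weighted total:
  Reliability 88 × 0.24 = 21.12
  Customer focus 91 × 0.09 = 8.19
  Quality of work 100 × 0.33 = 33
  Communication 81.5 × 0.12 = 9.78
  Productivity 54 × 0.11 = 5.94
  Initiative 75 × 0.11 = 8.25
Sum = 86.28
Bonus: 86.28 + 5 = 91.28
91.28 ≥ 90 → Tier 1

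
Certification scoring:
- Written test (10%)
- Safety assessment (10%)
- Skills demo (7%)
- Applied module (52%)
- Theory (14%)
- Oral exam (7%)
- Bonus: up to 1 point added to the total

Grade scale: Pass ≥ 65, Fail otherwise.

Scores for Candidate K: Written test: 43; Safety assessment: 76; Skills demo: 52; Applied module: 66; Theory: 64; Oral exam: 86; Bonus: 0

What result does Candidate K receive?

Fail

Weighted total:
  Written test 43 × 0.1 = 4.3
  Safety assessment 76 × 0.1 = 7.6
  Skills demo 52 × 0.07 = 3.64
  Applied module 66 × 0.52 = 34.32
  Theory 64 × 0.14 = 8.96
  Oral exam 86 × 0.07 = 6.02
Sum = 64.84
Bonus: 64.84 + 0 = 64.84
64.84 < 65 → Fail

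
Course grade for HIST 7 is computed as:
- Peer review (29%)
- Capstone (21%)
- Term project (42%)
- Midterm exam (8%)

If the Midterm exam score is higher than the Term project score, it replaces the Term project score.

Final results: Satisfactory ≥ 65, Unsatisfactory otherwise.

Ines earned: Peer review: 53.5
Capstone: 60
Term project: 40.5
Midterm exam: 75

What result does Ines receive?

Satisfactory

Midterm exam (75) > Term project (40.5), so Term project counts as 75.
Weighted total:
  Peer review 53.5 × 0.29 = 15.515
  Capstone 60 × 0.21 = 12.6
  Term project 75 × 0.42 = 31.5
  Midterm exam 75 × 0.08 = 6
Sum = 65.615
65.615 ≥ 65 → Satisfactory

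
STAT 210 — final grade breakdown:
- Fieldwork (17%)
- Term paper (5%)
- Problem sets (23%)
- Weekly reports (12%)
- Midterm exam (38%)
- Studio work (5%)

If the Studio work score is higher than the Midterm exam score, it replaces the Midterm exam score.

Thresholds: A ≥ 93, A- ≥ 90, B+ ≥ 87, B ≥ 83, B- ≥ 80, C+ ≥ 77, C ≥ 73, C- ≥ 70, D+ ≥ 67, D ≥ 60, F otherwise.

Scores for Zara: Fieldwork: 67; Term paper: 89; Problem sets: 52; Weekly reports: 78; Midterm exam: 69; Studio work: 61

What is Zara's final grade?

Studio work (61) ≤ Midterm exam (69), so Midterm exam stays at 69.
Weighted total:
  Fieldwork 67 × 0.17 = 11.39
  Term paper 89 × 0.05 = 4.45
  Problem sets 52 × 0.23 = 11.96
  Weekly reports 78 × 0.12 = 9.36
  Midterm exam 69 × 0.38 = 26.22
  Studio work 61 × 0.05 = 3.05
Sum = 66.43
66.43 is ≥ 60 and < 67 → D

D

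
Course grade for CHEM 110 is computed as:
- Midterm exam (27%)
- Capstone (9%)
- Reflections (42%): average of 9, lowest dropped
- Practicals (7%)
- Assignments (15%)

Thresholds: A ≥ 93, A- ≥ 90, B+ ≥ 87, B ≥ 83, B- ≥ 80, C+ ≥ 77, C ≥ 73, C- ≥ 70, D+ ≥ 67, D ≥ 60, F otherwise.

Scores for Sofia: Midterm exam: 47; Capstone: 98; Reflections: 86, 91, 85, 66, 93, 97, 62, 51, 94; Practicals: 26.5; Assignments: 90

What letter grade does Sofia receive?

C-

Reflections: drop 51 → average of remaining 8 = 674/8 = 84.25
Weighted total:
  Midterm exam 47 × 0.27 = 12.69
  Capstone 98 × 0.09 = 8.82
  Reflections 84.25 × 0.42 = 35.385
  Practicals 26.5 × 0.07 = 1.855
  Assignments 90 × 0.15 = 13.5
Sum = 72.25
72.25 is ≥ 70 and < 73 → C-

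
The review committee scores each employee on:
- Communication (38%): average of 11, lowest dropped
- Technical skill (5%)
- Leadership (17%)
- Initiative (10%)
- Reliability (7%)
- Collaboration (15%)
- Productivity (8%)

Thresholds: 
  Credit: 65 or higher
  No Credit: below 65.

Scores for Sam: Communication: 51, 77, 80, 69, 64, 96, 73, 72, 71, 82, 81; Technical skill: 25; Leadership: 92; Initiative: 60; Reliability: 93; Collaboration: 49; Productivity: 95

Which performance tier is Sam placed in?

Credit

Communication: drop 51 → average of remaining 10 = 765/10 = 76.5
Weighted total:
  Communication 76.5 × 0.38 = 29.07
  Technical skill 25 × 0.05 = 1.25
  Leadership 92 × 0.17 = 15.64
  Initiative 60 × 0.1 = 6
  Reliability 93 × 0.07 = 6.51
  Collaboration 49 × 0.15 = 7.35
  Productivity 95 × 0.08 = 7.6
Sum = 73.42
73.42 ≥ 65 → Credit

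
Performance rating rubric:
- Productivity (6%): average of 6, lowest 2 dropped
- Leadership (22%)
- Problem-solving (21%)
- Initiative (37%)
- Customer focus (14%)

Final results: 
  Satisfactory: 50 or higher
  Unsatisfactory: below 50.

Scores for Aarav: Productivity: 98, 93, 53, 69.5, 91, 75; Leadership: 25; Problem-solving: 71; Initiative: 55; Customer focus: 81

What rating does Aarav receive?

Satisfactory

Productivity: drop 53, 69.5 → average of remaining 4 = 357/4 = 89.25
Weighted total:
  Productivity 89.25 × 0.06 = 5.355
  Leadership 25 × 0.22 = 5.5
  Problem-solving 71 × 0.21 = 14.91
  Initiative 55 × 0.37 = 20.35
  Customer focus 81 × 0.14 = 11.34
Sum = 57.455
57.455 ≥ 50 → Satisfactory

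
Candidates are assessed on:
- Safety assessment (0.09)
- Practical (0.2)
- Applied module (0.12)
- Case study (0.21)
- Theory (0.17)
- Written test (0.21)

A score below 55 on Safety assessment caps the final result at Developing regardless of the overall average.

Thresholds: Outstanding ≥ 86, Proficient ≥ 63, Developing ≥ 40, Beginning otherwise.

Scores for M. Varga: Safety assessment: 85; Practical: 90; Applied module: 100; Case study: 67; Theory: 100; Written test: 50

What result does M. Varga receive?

Proficient

Safety assessment score 85 ≥ 55: minimum met.
Weighted total:
  Safety assessment 85 × 0.09 = 7.65
  Practical 90 × 0.2 = 18
  Applied module 100 × 0.12 = 12
  Case study 67 × 0.21 = 14.07
  Theory 100 × 0.17 = 17
  Written test 50 × 0.21 = 10.5
Sum = 79.22
79.22 is ≥ 63 and < 86 → Proficient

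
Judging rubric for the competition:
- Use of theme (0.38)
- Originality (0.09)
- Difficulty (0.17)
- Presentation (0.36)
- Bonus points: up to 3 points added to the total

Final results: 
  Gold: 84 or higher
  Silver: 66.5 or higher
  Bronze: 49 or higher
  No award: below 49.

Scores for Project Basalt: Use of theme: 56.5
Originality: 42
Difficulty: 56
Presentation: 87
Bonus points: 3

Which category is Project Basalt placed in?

Weighted total:
  Use of theme 56.5 × 0.38 = 21.47
  Originality 42 × 0.09 = 3.78
  Difficulty 56 × 0.17 = 9.52
  Presentation 87 × 0.36 = 31.32
Sum = 66.09
Bonus points: 66.09 + 3 = 69.09
69.09 is ≥ 66.5 and < 84 → Silver

Silver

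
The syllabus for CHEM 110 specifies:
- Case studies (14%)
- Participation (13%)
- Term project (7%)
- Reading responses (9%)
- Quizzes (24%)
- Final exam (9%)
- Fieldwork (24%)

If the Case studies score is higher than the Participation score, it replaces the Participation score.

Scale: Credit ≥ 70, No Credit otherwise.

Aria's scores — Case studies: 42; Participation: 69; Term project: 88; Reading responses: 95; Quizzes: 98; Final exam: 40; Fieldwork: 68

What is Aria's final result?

Credit

Case studies (42) ≤ Participation (69), so Participation stays at 69.
Weighted total:
  Case studies 42 × 0.14 = 5.88
  Participation 69 × 0.13 = 8.97
  Term project 88 × 0.07 = 6.16
  Reading responses 95 × 0.09 = 8.55
  Quizzes 98 × 0.24 = 23.52
  Final exam 40 × 0.09 = 3.6
  Fieldwork 68 × 0.24 = 16.32
Sum = 73
73 ≥ 70 → Credit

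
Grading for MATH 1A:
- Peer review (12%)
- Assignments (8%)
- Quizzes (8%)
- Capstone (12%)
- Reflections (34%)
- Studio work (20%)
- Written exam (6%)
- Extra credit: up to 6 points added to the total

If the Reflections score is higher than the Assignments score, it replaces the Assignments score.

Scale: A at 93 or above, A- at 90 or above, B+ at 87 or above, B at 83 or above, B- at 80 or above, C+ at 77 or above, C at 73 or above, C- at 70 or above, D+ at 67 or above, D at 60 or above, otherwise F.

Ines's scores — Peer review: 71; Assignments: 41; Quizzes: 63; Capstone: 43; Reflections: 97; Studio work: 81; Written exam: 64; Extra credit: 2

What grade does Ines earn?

Reflections (97) > Assignments (41), so Assignments counts as 97.
Weighted total:
  Peer review 71 × 0.12 = 8.52
  Assignments 97 × 0.08 = 7.76
  Quizzes 63 × 0.08 = 5.04
  Capstone 43 × 0.12 = 5.16
  Reflections 97 × 0.34 = 32.98
  Studio work 81 × 0.2 = 16.2
  Written exam 64 × 0.06 = 3.84
Sum = 79.5
Extra credit: 79.5 + 2 = 81.5
81.5 is ≥ 80 and < 83 → B-

B-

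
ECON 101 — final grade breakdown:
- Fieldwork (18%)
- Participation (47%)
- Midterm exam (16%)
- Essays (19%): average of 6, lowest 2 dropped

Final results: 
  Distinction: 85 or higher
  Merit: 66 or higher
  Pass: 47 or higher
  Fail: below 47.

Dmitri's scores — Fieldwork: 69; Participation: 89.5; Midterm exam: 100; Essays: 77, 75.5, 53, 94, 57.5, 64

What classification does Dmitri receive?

Essays: drop 53, 57.5 → average of remaining 4 = 310.5/4 = 77.625
Weighted total:
  Fieldwork 69 × 0.18 = 12.42
  Participation 89.5 × 0.47 = 42.065
  Midterm exam 100 × 0.16 = 16
  Essays 77.625 × 0.19 = 14.74875
Sum = 85.23375
85.23375 ≥ 85 → Distinction

Distinction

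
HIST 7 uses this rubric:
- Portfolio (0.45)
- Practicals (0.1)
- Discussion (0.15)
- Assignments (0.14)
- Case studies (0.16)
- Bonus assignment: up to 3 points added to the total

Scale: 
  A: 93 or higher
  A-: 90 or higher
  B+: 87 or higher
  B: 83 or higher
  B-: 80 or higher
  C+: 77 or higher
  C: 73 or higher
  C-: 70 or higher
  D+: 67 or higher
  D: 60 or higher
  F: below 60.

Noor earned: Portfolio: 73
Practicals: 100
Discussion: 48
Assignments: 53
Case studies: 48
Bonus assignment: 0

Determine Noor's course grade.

Weighted total:
  Portfolio 73 × 0.45 = 32.85
  Practicals 100 × 0.1 = 10
  Discussion 48 × 0.15 = 7.2
  Assignments 53 × 0.14 = 7.42
  Case studies 48 × 0.16 = 7.68
Sum = 65.15
Bonus assignment: 65.15 + 0 = 65.15
65.15 is ≥ 60 and < 67 → D

D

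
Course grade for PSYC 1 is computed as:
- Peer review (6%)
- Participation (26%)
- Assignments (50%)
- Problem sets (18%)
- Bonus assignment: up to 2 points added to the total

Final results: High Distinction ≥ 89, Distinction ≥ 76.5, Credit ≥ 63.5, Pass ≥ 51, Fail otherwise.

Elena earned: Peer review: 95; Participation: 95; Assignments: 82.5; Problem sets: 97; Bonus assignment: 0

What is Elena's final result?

High Distinction

Weighted total:
  Peer review 95 × 0.06 = 5.7
  Participation 95 × 0.26 = 24.7
  Assignments 82.5 × 0.5 = 41.25
  Problem sets 97 × 0.18 = 17.46
Sum = 89.11
Bonus assignment: 89.11 + 0 = 89.11
89.11 ≥ 89 → High Distinction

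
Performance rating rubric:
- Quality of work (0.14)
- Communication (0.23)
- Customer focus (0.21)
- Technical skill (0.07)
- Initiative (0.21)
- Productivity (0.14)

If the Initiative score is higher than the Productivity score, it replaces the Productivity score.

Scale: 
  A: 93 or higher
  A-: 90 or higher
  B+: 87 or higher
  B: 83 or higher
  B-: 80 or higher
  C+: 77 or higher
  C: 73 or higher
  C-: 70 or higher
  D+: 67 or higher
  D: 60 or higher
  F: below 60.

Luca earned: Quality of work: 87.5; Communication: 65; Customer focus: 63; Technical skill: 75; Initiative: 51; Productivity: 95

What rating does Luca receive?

D+

Initiative (51) ≤ Productivity (95), so Productivity stays at 95.
Weighted total:
  Quality of work 87.5 × 0.14 = 12.25
  Communication 65 × 0.23 = 14.95
  Customer focus 63 × 0.21 = 13.23
  Technical skill 75 × 0.07 = 5.25
  Initiative 51 × 0.21 = 10.71
  Productivity 95 × 0.14 = 13.3
Sum = 69.69
69.69 is ≥ 67 and < 70 → D+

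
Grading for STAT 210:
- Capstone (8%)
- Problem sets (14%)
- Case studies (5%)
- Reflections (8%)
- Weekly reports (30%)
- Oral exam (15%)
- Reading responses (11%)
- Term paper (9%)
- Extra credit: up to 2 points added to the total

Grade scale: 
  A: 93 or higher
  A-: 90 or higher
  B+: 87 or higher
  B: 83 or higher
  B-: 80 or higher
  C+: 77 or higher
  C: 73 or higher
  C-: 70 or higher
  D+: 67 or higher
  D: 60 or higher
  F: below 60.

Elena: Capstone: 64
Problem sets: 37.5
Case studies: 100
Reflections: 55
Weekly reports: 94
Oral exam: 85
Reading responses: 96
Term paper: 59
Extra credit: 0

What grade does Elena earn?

C

Weighted total:
  Capstone 64 × 0.08 = 5.12
  Problem sets 37.5 × 0.14 = 5.25
  Case studies 100 × 0.05 = 5
  Reflections 55 × 0.08 = 4.4
  Weekly reports 94 × 0.3 = 28.2
  Oral exam 85 × 0.15 = 12.75
  Reading responses 96 × 0.11 = 10.56
  Term paper 59 × 0.09 = 5.31
Sum = 76.59
Extra credit: 76.59 + 0 = 76.59
76.59 is ≥ 73 and < 77 → C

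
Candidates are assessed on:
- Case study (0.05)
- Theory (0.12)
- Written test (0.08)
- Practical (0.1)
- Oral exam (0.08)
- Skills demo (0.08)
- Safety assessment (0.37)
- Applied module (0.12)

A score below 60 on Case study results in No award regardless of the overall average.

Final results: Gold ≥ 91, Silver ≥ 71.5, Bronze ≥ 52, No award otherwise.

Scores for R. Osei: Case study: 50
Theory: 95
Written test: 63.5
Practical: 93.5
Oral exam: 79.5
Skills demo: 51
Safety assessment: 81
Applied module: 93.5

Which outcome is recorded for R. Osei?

Case study score 50 < 60: minimum not met.
Weighted total:
  Case study 50 × 0.05 = 2.5
  Theory 95 × 0.12 = 11.4
  Written test 63.5 × 0.08 = 5.08
  Practical 93.5 × 0.1 = 9.35
  Oral exam 79.5 × 0.08 = 6.36
  Skills demo 51 × 0.08 = 4.08
  Safety assessment 81 × 0.37 = 29.97
  Applied module 93.5 × 0.12 = 11.22
Sum = 79.96
Because the Case study minimum was not met, the result is No award.

No award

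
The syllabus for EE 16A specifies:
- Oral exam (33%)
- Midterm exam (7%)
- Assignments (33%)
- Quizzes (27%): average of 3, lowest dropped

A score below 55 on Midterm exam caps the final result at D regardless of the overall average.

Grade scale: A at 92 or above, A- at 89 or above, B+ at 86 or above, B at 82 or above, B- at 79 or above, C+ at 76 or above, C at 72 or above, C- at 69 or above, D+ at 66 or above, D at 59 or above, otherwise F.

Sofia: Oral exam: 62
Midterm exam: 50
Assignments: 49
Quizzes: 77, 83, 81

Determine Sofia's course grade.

D

Quizzes: drop 77 → average of remaining 2 = 164/2 = 82
Midterm exam score 50 < 55: minimum not met.
Weighted total:
  Oral exam 62 × 0.33 = 20.46
  Midterm exam 50 × 0.07 = 3.5
  Assignments 49 × 0.33 = 16.17
  Quizzes 82 × 0.27 = 22.14
Sum = 62.27
62.27 would be D; cap at D applies → D.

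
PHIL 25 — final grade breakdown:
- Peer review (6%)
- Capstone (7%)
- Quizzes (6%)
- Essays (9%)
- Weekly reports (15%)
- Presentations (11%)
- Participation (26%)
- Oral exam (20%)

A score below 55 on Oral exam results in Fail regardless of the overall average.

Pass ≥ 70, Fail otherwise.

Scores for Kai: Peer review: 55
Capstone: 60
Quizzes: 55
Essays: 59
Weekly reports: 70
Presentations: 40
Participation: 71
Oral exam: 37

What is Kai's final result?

Oral exam score 37 < 55: minimum not met.
Weighted total:
  Peer review 55 × 0.06 = 3.3
  Capstone 60 × 0.07 = 4.2
  Quizzes 55 × 0.06 = 3.3
  Essays 59 × 0.09 = 5.31
  Weekly reports 70 × 0.15 = 10.5
  Presentations 40 × 0.11 = 4.4
  Participation 71 × 0.26 = 18.46
  Oral exam 37 × 0.2 = 7.4
Sum = 56.87
Because the Oral exam minimum was not met, the result is Fail.

Fail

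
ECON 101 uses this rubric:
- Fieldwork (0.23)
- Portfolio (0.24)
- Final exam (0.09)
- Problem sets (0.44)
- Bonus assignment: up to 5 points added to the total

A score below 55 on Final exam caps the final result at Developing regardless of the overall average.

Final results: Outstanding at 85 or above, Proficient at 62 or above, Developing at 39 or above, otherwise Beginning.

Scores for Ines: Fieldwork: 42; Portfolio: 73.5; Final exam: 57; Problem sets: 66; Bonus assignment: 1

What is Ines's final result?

Final exam score 57 ≥ 55: minimum met.
Weighted total:
  Fieldwork 42 × 0.23 = 9.66
  Portfolio 73.5 × 0.24 = 17.64
  Final exam 57 × 0.09 = 5.13
  Problem sets 66 × 0.44 = 29.04
Sum = 61.47
Bonus assignment: 61.47 + 1 = 62.47
62.47 is ≥ 62 and < 85 → Proficient

Proficient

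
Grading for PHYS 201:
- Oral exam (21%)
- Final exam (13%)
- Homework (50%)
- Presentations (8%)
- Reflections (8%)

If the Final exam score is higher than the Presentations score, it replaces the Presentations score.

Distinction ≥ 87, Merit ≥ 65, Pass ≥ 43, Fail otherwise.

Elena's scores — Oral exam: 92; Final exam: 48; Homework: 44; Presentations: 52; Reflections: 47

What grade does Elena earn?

Pass

Final exam (48) ≤ Presentations (52), so Presentations stays at 52.
Weighted total:
  Oral exam 92 × 0.21 = 19.32
  Final exam 48 × 0.13 = 6.24
  Homework 44 × 0.5 = 22
  Presentations 52 × 0.08 = 4.16
  Reflections 47 × 0.08 = 3.76
Sum = 55.48
55.48 is ≥ 43 and < 65 → Pass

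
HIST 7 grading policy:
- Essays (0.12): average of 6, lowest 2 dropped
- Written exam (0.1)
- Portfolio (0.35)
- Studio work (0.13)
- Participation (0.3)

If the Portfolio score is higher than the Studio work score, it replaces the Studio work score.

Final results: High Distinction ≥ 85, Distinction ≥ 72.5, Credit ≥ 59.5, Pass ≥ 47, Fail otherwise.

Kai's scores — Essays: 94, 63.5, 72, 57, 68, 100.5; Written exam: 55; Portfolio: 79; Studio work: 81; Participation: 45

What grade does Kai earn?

Credit

Essays: drop 57, 63.5 → average of remaining 4 = 334.5/4 = 83.625
Portfolio (79) ≤ Studio work (81), so Studio work stays at 81.
Weighted total:
  Essays 83.625 × 0.12 = 10.035
  Written exam 55 × 0.1 = 5.5
  Portfolio 79 × 0.35 = 27.65
  Studio work 81 × 0.13 = 10.53
  Participation 45 × 0.3 = 13.5
Sum = 67.215
67.215 is ≥ 59.5 and < 72.5 → Credit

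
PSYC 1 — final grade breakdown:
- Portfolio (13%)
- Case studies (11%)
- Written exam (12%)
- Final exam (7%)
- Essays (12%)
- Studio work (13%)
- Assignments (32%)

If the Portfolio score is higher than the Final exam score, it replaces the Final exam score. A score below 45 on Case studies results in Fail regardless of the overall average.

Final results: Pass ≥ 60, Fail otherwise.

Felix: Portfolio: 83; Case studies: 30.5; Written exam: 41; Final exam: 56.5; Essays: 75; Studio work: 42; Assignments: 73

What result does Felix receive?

Portfolio (83) > Final exam (56.5), so Final exam counts as 83.
Case studies score 30.5 < 45: minimum not met.
Weighted total:
  Portfolio 83 × 0.13 = 10.79
  Case studies 30.5 × 0.11 = 3.355
  Written exam 41 × 0.12 = 4.92
  Final exam 83 × 0.07 = 5.81
  Essays 75 × 0.12 = 9
  Studio work 42 × 0.13 = 5.46
  Assignments 73 × 0.32 = 23.36
Sum = 62.695
Because the Case studies minimum was not met, the result is Fail.

Fail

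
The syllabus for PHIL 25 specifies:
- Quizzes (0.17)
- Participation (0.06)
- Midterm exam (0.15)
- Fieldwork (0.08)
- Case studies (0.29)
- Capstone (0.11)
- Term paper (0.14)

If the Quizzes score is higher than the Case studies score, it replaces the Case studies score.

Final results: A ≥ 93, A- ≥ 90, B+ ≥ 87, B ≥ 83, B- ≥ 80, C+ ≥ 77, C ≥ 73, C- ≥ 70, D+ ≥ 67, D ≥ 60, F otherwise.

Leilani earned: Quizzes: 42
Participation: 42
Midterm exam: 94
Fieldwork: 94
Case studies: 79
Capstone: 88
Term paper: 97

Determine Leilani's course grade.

C+

Quizzes (42) ≤ Case studies (79), so Case studies stays at 79.
Weighted total:
  Quizzes 42 × 0.17 = 7.14
  Participation 42 × 0.06 = 2.52
  Midterm exam 94 × 0.15 = 14.1
  Fieldwork 94 × 0.08 = 7.52
  Case studies 79 × 0.29 = 22.91
  Capstone 88 × 0.11 = 9.68
  Term paper 97 × 0.14 = 13.58
Sum = 77.45
77.45 is ≥ 77 and < 80 → C+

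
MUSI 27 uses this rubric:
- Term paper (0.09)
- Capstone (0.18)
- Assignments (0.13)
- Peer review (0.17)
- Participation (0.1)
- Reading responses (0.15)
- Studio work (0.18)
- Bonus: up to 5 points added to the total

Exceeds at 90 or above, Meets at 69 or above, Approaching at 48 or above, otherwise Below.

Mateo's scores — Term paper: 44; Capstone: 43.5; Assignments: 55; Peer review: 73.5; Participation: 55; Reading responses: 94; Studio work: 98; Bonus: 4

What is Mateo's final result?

Meets

Weighted total:
  Term paper 44 × 0.09 = 3.96
  Capstone 43.5 × 0.18 = 7.83
  Assignments 55 × 0.13 = 7.15
  Peer review 73.5 × 0.17 = 12.495
  Participation 55 × 0.1 = 5.5
  Reading responses 94 × 0.15 = 14.1
  Studio work 98 × 0.18 = 17.64
Sum = 68.675
Bonus: 68.675 + 4 = 72.675
72.675 is ≥ 69 and < 90 → Meets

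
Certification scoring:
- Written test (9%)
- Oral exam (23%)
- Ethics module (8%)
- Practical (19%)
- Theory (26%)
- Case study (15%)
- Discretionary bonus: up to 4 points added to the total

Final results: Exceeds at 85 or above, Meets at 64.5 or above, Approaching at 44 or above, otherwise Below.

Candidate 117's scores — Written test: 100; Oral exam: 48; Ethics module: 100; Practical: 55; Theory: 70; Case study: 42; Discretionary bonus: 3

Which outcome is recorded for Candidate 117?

Weighted total:
  Written test 100 × 0.09 = 9
  Oral exam 48 × 0.23 = 11.04
  Ethics module 100 × 0.08 = 8
  Practical 55 × 0.19 = 10.45
  Theory 70 × 0.26 = 18.2
  Case study 42 × 0.15 = 6.3
Sum = 62.99
Discretionary bonus: 62.99 + 3 = 65.99
65.99 is ≥ 64.5 and < 85 → Meets

Meets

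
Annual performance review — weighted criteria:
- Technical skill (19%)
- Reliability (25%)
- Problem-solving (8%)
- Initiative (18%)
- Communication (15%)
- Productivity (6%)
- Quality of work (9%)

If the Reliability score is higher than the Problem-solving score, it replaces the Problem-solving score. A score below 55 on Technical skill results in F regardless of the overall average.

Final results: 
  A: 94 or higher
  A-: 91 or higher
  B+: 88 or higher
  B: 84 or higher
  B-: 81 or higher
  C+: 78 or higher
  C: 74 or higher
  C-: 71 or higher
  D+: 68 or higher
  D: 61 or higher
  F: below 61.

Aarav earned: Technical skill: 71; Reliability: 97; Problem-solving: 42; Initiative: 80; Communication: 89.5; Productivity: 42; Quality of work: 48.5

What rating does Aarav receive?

C+

Reliability (97) > Problem-solving (42), so Problem-solving counts as 97.
Technical skill score 71 ≥ 55: minimum met.
Weighted total:
  Technical skill 71 × 0.19 = 13.49
  Reliability 97 × 0.25 = 24.25
  Problem-solving 97 × 0.08 = 7.76
  Initiative 80 × 0.18 = 14.4
  Communication 89.5 × 0.15 = 13.425
  Productivity 42 × 0.06 = 2.52
  Quality of work 48.5 × 0.09 = 4.365
Sum = 80.21
80.21 is ≥ 78 and < 81 → C+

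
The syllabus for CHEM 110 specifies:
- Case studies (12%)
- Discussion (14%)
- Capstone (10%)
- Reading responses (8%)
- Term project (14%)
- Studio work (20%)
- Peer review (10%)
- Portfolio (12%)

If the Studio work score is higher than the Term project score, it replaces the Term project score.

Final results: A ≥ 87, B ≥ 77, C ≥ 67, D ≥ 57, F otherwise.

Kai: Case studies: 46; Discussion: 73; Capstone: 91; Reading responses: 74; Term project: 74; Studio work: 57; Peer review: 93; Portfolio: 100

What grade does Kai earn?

C

Studio work (57) ≤ Term project (74), so Term project stays at 74.
Weighted total:
  Case studies 46 × 0.12 = 5.52
  Discussion 73 × 0.14 = 10.22
  Capstone 91 × 0.1 = 9.1
  Reading responses 74 × 0.08 = 5.92
  Term project 74 × 0.14 = 10.36
  Studio work 57 × 0.2 = 11.4
  Peer review 93 × 0.1 = 9.3
  Portfolio 100 × 0.12 = 12
Sum = 73.82
73.82 is ≥ 67 and < 77 → C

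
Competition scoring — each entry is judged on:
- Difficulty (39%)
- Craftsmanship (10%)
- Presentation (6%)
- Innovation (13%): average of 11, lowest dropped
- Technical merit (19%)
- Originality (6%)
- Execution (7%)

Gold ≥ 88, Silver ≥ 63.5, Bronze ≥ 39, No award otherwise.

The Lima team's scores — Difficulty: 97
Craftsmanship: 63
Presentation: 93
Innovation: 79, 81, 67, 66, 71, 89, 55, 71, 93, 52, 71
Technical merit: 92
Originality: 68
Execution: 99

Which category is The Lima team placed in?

Silver

Innovation: drop 52 → average of remaining 10 = 743/10 = 74.3
Weighted total:
  Difficulty 97 × 0.39 = 37.83
  Craftsmanship 63 × 0.1 = 6.3
  Presentation 93 × 0.06 = 5.58
  Innovation 74.3 × 0.13 = 9.659
  Technical merit 92 × 0.19 = 17.48
  Originality 68 × 0.06 = 4.08
  Execution 99 × 0.07 = 6.93
Sum = 87.859
87.859 is ≥ 63.5 and < 88 → Silver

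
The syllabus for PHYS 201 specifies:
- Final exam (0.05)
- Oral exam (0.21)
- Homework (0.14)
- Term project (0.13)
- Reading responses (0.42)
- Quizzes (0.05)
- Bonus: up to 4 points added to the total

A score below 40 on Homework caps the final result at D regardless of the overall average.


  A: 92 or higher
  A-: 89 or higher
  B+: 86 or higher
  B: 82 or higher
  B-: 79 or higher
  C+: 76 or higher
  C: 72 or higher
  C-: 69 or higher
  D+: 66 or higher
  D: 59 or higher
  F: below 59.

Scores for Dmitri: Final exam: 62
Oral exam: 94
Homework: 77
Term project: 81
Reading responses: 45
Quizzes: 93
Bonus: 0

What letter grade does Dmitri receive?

Homework score 77 ≥ 40: minimum met.
Weighted total:
  Final exam 62 × 0.05 = 3.1
  Oral exam 94 × 0.21 = 19.74
  Homework 77 × 0.14 = 10.78
  Term project 81 × 0.13 = 10.53
  Reading responses 45 × 0.42 = 18.9
  Quizzes 93 × 0.05 = 4.65
Sum = 67.7
Bonus: 67.7 + 0 = 67.7
67.7 is ≥ 66 and < 69 → D+

D+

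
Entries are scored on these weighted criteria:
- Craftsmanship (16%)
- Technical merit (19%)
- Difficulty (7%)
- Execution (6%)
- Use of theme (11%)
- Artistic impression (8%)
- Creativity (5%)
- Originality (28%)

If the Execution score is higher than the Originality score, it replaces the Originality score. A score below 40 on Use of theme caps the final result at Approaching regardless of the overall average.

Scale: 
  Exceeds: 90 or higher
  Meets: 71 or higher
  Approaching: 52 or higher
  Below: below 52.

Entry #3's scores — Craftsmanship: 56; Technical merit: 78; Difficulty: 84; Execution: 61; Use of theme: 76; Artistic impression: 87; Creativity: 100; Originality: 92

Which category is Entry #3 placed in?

Meets

Execution (61) ≤ Originality (92), so Originality stays at 92.
Use of theme score 76 ≥ 40: minimum met.
Weighted total:
  Craftsmanship 56 × 0.16 = 8.96
  Technical merit 78 × 0.19 = 14.82
  Difficulty 84 × 0.07 = 5.88
  Execution 61 × 0.06 = 3.66
  Use of theme 76 × 0.11 = 8.36
  Artistic impression 87 × 0.08 = 6.96
  Creativity 100 × 0.05 = 5
  Originality 92 × 0.28 = 25.76
Sum = 79.4
79.4 is ≥ 71 and < 90 → Meets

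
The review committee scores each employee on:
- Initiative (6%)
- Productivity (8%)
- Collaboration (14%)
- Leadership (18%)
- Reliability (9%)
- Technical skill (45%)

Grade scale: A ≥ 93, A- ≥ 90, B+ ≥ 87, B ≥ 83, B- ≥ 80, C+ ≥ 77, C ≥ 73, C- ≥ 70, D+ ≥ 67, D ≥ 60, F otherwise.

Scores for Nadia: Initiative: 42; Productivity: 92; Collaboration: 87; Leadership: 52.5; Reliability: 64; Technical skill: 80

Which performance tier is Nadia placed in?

C

Weighted total:
  Initiative 42 × 0.06 = 2.52
  Productivity 92 × 0.08 = 7.36
  Collaboration 87 × 0.14 = 12.18
  Leadership 52.5 × 0.18 = 9.45
  Reliability 64 × 0.09 = 5.76
  Technical skill 80 × 0.45 = 36
Sum = 73.27
73.27 is ≥ 73 and < 77 → C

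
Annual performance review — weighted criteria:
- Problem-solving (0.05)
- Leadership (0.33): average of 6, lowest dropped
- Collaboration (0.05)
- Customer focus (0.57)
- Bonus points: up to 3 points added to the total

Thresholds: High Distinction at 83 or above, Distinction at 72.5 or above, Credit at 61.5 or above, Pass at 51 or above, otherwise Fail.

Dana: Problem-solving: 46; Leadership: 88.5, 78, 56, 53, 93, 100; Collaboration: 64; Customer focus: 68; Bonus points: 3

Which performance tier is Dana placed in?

Distinction

Leadership: drop 53 → average of remaining 5 = 415.5/5 = 83.1
Weighted total:
  Problem-solving 46 × 0.05 = 2.3
  Leadership 83.1 × 0.33 = 27.423
  Collaboration 64 × 0.05 = 3.2
  Customer focus 68 × 0.57 = 38.76
Sum = 71.683
Bonus points: 71.683 + 3 = 74.683
74.683 is ≥ 72.5 and < 83 → Distinction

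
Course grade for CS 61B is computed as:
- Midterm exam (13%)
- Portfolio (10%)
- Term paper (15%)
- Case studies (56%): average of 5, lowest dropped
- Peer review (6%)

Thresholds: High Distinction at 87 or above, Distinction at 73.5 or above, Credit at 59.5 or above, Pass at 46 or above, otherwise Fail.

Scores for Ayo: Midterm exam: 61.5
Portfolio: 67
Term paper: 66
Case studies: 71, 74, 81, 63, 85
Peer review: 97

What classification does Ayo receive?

Case studies: drop 63 → average of remaining 4 = 311/4 = 77.75
Weighted total:
  Midterm exam 61.5 × 0.13 = 7.995
  Portfolio 67 × 0.1 = 6.7
  Term paper 66 × 0.15 = 9.9
  Case studies 77.75 × 0.56 = 43.54
  Peer review 97 × 0.06 = 5.82
Sum = 73.955
73.955 is ≥ 73.5 and < 87 → Distinction

Distinction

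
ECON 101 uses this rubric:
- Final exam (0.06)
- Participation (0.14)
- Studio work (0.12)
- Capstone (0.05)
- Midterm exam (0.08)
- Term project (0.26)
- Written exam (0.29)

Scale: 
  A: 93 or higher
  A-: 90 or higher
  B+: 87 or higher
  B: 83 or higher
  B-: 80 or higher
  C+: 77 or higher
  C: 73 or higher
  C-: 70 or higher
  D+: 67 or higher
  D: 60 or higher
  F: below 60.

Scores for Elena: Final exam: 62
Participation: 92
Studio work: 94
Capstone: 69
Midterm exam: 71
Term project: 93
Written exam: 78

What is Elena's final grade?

B

Weighted total:
  Final exam 62 × 0.06 = 3.72
  Participation 92 × 0.14 = 12.88
  Studio work 94 × 0.12 = 11.28
  Capstone 69 × 0.05 = 3.45
  Midterm exam 71 × 0.08 = 5.68
  Term project 93 × 0.26 = 24.18
  Written exam 78 × 0.29 = 22.62
Sum = 83.81
83.81 is ≥ 83 and < 87 → B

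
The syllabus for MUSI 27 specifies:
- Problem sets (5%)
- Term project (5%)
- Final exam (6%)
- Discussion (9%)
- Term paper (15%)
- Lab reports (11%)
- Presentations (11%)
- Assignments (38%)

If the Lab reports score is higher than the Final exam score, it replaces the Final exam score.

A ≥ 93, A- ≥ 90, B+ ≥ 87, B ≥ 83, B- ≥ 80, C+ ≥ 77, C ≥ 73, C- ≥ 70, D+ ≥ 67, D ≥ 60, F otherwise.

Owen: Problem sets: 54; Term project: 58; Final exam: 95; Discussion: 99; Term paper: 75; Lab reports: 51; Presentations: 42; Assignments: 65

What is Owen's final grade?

D

Lab reports (51) ≤ Final exam (95), so Final exam stays at 95.
Weighted total:
  Problem sets 54 × 0.05 = 2.7
  Term project 58 × 0.05 = 2.9
  Final exam 95 × 0.06 = 5.7
  Discussion 99 × 0.09 = 8.91
  Term paper 75 × 0.15 = 11.25
  Lab reports 51 × 0.11 = 5.61
  Presentations 42 × 0.11 = 4.62
  Assignments 65 × 0.38 = 24.7
Sum = 66.39
66.39 is ≥ 60 and < 67 → D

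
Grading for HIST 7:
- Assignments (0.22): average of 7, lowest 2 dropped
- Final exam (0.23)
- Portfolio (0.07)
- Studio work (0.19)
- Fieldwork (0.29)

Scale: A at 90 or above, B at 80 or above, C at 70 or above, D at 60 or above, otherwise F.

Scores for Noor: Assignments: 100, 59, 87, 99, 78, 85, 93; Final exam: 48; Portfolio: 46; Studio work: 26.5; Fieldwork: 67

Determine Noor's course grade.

Assignments: drop 59, 78 → average of remaining 5 = 464/5 = 92.8
Weighted total:
  Assignments 92.8 × 0.22 = 20.416
  Final exam 48 × 0.23 = 11.04
  Portfolio 46 × 0.07 = 3.22
  Studio work 26.5 × 0.19 = 5.035
  Fieldwork 67 × 0.29 = 19.43
Sum = 59.141
59.141 < 60 → F

F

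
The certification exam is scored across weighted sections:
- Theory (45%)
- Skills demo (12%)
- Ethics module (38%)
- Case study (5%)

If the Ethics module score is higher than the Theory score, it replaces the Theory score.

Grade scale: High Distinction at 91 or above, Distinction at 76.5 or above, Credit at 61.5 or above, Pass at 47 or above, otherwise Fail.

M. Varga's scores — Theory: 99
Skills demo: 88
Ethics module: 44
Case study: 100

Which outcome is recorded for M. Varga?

Ethics module (44) ≤ Theory (99), so Theory stays at 99.
Weighted total:
  Theory 99 × 0.45 = 44.55
  Skills demo 88 × 0.12 = 10.56
  Ethics module 44 × 0.38 = 16.72
  Case study 100 × 0.05 = 5
Sum = 76.83
76.83 is ≥ 76.5 and < 91 → Distinction

Distinction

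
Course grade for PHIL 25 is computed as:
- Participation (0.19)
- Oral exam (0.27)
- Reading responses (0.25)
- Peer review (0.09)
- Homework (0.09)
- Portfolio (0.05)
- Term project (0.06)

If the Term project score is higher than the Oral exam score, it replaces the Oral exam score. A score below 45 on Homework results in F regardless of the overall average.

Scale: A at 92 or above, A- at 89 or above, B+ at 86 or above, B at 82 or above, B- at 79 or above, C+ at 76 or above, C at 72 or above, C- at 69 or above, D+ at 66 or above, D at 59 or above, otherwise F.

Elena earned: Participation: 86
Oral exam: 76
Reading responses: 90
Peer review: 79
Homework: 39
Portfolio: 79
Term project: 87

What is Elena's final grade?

Term project (87) > Oral exam (76), so Oral exam counts as 87.
Homework score 39 < 45: minimum not met.
Weighted total:
  Participation 86 × 0.19 = 16.34
  Oral exam 87 × 0.27 = 23.49
  Reading responses 90 × 0.25 = 22.5
  Peer review 79 × 0.09 = 7.11
  Homework 39 × 0.09 = 3.51
  Portfolio 79 × 0.05 = 3.95
  Term project 87 × 0.06 = 5.22
Sum = 82.12
Because the Homework minimum was not met, the result is F.

F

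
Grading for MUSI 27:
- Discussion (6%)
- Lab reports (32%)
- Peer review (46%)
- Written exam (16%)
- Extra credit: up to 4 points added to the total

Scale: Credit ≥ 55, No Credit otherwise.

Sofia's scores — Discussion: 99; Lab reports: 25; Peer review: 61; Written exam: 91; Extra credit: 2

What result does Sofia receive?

Weighted total:
  Discussion 99 × 0.06 = 5.94
  Lab reports 25 × 0.32 = 8
  Peer review 61 × 0.46 = 28.06
  Written exam 91 × 0.16 = 14.56
Sum = 56.56
Extra credit: 56.56 + 2 = 58.56
58.56 ≥ 55 → Credit

Credit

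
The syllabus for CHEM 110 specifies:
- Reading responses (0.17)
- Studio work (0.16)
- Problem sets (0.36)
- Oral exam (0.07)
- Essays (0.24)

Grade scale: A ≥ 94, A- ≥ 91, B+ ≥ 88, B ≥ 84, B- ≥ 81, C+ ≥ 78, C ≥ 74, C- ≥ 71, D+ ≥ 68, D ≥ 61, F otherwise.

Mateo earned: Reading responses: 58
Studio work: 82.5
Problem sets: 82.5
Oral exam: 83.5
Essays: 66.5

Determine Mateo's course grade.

C

Weighted total:
  Reading responses 58 × 0.17 = 9.86
  Studio work 82.5 × 0.16 = 13.2
  Problem sets 82.5 × 0.36 = 29.7
  Oral exam 83.5 × 0.07 = 5.845
  Essays 66.5 × 0.24 = 15.96
Sum = 74.565
74.565 is ≥ 74 and < 78 → C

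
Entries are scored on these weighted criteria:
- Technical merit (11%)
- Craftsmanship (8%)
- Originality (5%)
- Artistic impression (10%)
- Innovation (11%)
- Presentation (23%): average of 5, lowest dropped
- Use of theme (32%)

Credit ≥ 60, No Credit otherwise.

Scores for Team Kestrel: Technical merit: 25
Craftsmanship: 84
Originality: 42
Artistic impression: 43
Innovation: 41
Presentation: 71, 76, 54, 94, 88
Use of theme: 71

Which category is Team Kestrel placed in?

Credit

Presentation: drop 54 → average of remaining 4 = 329/4 = 82.25
Weighted total:
  Technical merit 25 × 0.11 = 2.75
  Craftsmanship 84 × 0.08 = 6.72
  Originality 42 × 0.05 = 2.1
  Artistic impression 43 × 0.1 = 4.3
  Innovation 41 × 0.11 = 4.51
  Presentation 82.25 × 0.23 = 18.9175
  Use of theme 71 × 0.32 = 22.72
Sum = 62.0175
62.0175 ≥ 60 → Credit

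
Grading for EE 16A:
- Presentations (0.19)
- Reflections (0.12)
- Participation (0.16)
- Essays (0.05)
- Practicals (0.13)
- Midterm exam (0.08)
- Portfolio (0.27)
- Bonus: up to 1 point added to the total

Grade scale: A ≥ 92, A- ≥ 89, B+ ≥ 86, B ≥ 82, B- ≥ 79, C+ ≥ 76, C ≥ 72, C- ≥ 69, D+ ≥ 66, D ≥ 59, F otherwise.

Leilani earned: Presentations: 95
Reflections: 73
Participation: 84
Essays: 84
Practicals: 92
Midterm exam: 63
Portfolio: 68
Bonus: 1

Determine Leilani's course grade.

Weighted total:
  Presentations 95 × 0.19 = 18.05
  Reflections 73 × 0.12 = 8.76
  Participation 84 × 0.16 = 13.44
  Essays 84 × 0.05 = 4.2
  Practicals 92 × 0.13 = 11.96
  Midterm exam 63 × 0.08 = 5.04
  Portfolio 68 × 0.27 = 18.36
Sum = 79.81
Bonus: 79.81 + 1 = 80.81
80.81 is ≥ 79 and < 82 → B-

B-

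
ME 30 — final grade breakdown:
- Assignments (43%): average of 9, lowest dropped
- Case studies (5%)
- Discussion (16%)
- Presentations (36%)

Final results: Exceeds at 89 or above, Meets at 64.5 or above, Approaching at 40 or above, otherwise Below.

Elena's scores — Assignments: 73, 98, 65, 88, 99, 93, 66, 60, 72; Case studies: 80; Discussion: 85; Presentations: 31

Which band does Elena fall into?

Approaching

Assignments: drop 60 → average of remaining 8 = 654/8 = 81.75
Weighted total:
  Assignments 81.75 × 0.43 = 35.1525
  Case studies 80 × 0.05 = 4
  Discussion 85 × 0.16 = 13.6
  Presentations 31 × 0.36 = 11.16
Sum = 63.9125
63.9125 is ≥ 40 and < 64.5 → Approaching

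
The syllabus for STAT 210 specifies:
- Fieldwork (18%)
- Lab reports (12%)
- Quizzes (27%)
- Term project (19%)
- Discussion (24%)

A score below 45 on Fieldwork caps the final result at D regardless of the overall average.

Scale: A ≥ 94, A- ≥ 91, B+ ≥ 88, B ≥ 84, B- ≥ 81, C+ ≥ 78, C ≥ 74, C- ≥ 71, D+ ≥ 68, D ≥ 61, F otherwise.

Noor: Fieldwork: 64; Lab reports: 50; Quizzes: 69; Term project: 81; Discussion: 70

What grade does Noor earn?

Fieldwork score 64 ≥ 45: minimum met.
Weighted total:
  Fieldwork 64 × 0.18 = 11.52
  Lab reports 50 × 0.12 = 6
  Quizzes 69 × 0.27 = 18.63
  Term project 81 × 0.19 = 15.39
  Discussion 70 × 0.24 = 16.8
Sum = 68.34
68.34 is ≥ 68 and < 71 → D+

D+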